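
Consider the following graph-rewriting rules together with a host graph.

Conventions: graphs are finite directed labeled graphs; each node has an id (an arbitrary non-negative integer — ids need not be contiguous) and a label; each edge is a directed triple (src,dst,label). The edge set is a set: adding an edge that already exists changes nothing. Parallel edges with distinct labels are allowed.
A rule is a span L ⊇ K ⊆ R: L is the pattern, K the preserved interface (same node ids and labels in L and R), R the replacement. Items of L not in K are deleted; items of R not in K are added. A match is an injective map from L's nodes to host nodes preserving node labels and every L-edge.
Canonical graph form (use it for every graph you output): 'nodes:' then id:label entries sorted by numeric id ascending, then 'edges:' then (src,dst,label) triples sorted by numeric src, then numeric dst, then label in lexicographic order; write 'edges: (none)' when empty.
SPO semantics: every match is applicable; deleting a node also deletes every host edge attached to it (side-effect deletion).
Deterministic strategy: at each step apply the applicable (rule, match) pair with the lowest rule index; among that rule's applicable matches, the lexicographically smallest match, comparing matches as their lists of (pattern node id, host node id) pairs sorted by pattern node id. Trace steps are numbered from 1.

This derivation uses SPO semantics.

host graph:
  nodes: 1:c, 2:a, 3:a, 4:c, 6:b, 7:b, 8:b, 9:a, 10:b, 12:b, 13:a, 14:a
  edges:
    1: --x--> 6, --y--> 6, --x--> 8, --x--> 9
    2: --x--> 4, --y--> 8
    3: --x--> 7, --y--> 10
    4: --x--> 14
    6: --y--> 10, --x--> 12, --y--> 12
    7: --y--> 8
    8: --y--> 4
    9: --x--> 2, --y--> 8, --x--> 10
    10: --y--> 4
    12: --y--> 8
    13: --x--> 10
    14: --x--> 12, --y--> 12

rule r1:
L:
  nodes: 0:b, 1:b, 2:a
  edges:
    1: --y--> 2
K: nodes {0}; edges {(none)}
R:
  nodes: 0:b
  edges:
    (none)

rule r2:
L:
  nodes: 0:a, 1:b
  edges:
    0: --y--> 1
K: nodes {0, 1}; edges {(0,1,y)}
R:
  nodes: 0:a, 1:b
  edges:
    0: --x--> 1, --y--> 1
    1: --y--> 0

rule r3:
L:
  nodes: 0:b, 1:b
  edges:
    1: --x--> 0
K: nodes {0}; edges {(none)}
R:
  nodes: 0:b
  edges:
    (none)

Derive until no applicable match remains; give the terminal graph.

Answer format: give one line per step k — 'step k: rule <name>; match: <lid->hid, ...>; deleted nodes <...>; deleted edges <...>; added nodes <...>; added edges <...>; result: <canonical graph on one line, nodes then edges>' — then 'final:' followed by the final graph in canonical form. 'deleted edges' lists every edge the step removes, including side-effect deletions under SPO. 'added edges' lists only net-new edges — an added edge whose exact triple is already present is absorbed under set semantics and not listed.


step 1: rule r2; match: 0->2, 1->8; deleted nodes (none); deleted edges (none); added nodes (none); added edges (2,8,x); (8,2,y); result: nodes: 1:c, 2:a, 3:a, 4:c, 6:b, 7:b, 8:b, 9:a, 10:b, 12:b, 13:a, 14:a edges: (1,6,x); (1,6,y); (1,8,x); (1,9,x); (2,4,x); (2,8,x); (2,8,y); (3,7,x); (3,10,y); (4,14,x); (6,10,y); (6,12,x); (6,12,y); (7,8,y); (8,2,y); (8,4,y); (9,2,x); (9,8,y); (9,10,x); (10,4,y); (12,8,y); (13,10,x); (14,12,x); (14,12,y)
step 2: rule r1; match: 0->6, 1->8, 2->2; deleted nodes 2, 8; deleted edges (1,8,x); (2,4,x); (2,8,x); (2,8,y); (7,8,y); (8,2,y); (8,4,y); (9,2,x); (9,8,y); (12,8,y); added nodes (none); added edges (none); result: nodes: 1:c, 3:a, 4:c, 6:b, 7:b, 9:a, 10:b, 12:b, 13:a, 14:a edges: (1,6,x); (1,6,y); (1,9,x); (3,7,x); (3,10,y); (4,14,x); (6,10,y); (6,12,x); (6,12,y); (9,10,x); (10,4,y); (13,10,x); (14,12,x); (14,12,y)
step 3: rule r2; match: 0->3, 1->10; deleted nodes (none); deleted edges (none); added nodes (none); added edges (3,10,x); (10,3,y); result: nodes: 1:c, 3:a, 4:c, 6:b, 7:b, 9:a, 10:b, 12:b, 13:a, 14:a edges: (1,6,x); (1,6,y); (1,9,x); (3,7,x); (3,10,x); (3,10,y); (4,14,x); (6,10,y); (6,12,x); (6,12,y); (9,10,x); (10,3,y); (10,4,y); (13,10,x); (14,12,x); (14,12,y)
step 4: rule r1; match: 0->6, 1->10, 2->3; deleted nodes 3, 10; deleted edges (3,7,x); (3,10,x); (3,10,y); (6,10,y); (9,10,x); (10,3,y); (10,4,y); (13,10,x); added nodes (none); added edges (none); result: nodes: 1:c, 4:c, 6:b, 7:b, 9:a, 12:b, 13:a, 14:a edges: (1,6,x); (1,6,y); (1,9,x); (4,14,x); (6,12,x); (6,12,y); (14,12,x); (14,12,y)
step 5: rule r2; match: 0->14, 1->12; deleted nodes (none); deleted edges (none); added nodes (none); added edges (12,14,y); result: nodes: 1:c, 4:c, 6:b, 7:b, 9:a, 12:b, 13:a, 14:a edges: (1,6,x); (1,6,y); (1,9,x); (4,14,x); (6,12,x); (6,12,y); (12,14,y); (14,12,x); (14,12,y)
step 6: rule r1; match: 0->6, 1->12, 2->14; deleted nodes 12, 14; deleted edges (4,14,x); (6,12,x); (6,12,y); (12,14,y); (14,12,x); (14,12,y); added nodes (none); added edges (none); result: nodes: 1:c, 4:c, 6:b, 7:b, 9:a, 13:a edges: (1,6,x); (1,6,y); (1,9,x)
final:
nodes: 1:c, 4:c, 6:b, 7:b, 9:a, 13:a
edges: (1,6,x); (1,6,y); (1,9,x)


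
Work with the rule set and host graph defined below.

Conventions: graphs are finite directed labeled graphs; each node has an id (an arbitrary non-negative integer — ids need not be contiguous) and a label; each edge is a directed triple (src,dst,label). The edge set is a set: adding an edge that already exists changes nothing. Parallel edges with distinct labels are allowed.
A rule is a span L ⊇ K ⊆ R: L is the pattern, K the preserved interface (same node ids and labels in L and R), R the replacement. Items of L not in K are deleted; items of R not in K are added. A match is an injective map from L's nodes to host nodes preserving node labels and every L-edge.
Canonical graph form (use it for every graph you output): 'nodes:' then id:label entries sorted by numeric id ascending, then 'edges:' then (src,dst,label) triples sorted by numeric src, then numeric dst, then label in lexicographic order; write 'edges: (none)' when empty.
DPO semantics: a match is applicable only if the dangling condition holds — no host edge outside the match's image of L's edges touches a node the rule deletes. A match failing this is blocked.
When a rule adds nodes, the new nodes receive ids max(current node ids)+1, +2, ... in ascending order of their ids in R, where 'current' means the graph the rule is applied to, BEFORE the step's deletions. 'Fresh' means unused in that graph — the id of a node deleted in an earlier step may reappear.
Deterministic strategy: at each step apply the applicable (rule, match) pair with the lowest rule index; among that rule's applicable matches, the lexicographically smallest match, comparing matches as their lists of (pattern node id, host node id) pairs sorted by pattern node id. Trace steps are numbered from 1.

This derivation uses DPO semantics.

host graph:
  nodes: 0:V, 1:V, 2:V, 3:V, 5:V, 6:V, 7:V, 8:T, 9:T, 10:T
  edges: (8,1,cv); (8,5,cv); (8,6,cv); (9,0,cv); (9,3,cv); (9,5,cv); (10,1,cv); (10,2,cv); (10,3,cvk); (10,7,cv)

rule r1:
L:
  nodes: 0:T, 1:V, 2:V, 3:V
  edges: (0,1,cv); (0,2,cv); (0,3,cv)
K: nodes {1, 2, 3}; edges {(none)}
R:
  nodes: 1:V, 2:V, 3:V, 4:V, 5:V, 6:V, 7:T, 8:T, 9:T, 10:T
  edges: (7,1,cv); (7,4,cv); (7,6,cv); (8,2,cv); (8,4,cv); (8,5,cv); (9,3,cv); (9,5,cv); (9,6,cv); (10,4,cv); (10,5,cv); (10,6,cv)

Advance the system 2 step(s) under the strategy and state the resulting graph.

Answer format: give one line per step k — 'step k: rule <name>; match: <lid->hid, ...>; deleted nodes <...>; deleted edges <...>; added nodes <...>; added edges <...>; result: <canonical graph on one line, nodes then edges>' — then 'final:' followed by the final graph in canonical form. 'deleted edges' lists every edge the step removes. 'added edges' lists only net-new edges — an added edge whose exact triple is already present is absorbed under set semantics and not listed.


step 1: rule r1; match: 0->8, 1->1, 2->5, 3->6; deleted nodes 8; deleted edges (8,1,cv); (8,5,cv); (8,6,cv); added nodes 11, 12, 13, 14, 15, 16, 17; added edges (14,1,cv); (14,11,cv); (14,13,cv); (15,5,cv); (15,11,cv); (15,12,cv); (16,6,cv); (16,12,cv); (16,13,cv); (17,11,cv); (17,12,cv); (17,13,cv); result: nodes: 0:V, 1:V, 2:V, 3:V, 5:V, 6:V, 7:V, 9:T, 10:T, 11:V, 12:V, 13:V, 14:T, 15:T, 16:T, 17:T edges: (9,0,cv); (9,3,cv); (9,5,cv); (10,1,cv); (10,2,cv); (10,3,cvk); (10,7,cv); (14,1,cv); (14,11,cv); (14,13,cv); (15,5,cv); (15,11,cv); (15,12,cv); (16,6,cv); (16,12,cv); (16,13,cv); (17,11,cv); (17,12,cv); (17,13,cv)
step 2: rule r1; match: 0->9, 1->0, 2->3, 3->5; deleted nodes 9; deleted edges (9,0,cv); (9,3,cv); (9,5,cv); added nodes 18, 19, 20, 21, 22, 23, 24; added edges (21,0,cv); (21,18,cv); (21,20,cv); (22,3,cv); (22,18,cv); (22,19,cv); (23,5,cv); (23,19,cv); (23,20,cv); (24,18,cv); (24,19,cv); (24,20,cv); result: nodes: 0:V, 1:V, 2:V, 3:V, 5:V, 6:V, 7:V, 10:T, 11:V, 12:V, 13:V, 14:T, 15:T, 16:T, 17:T, 18:V, 19:V, 20:V, 21:T, 22:T, 23:T, 24:T edges: (10,1,cv); (10,2,cv); (10,3,cvk); (10,7,cv); (14,1,cv); (14,11,cv); (14,13,cv); (15,5,cv); (15,11,cv); (15,12,cv); (16,6,cv); (16,12,cv); (16,13,cv); (17,11,cv); (17,12,cv); (17,13,cv); (21,0,cv); (21,18,cv); (21,20,cv); (22,3,cv); (22,18,cv); (22,19,cv); (23,5,cv); (23,19,cv); (23,20,cv); (24,18,cv); (24,19,cv); (24,20,cv)
final:
nodes: 0:V, 1:V, 2:V, 3:V, 5:V, 6:V, 7:V, 10:T, 11:V, 12:V, 13:V, 14:T, 15:T, 16:T, 17:T, 18:V, 19:V, 20:V, 21:T, 22:T, 23:T, 24:T
edges: (10,1,cv); (10,2,cv); (10,3,cvk); (10,7,cv); (14,1,cv); (14,11,cv); (14,13,cv); (15,5,cv); (15,11,cv); (15,12,cv); (16,6,cv); (16,12,cv); (16,13,cv); (17,11,cv); (17,12,cv); (17,13,cv); (21,0,cv); (21,18,cv); (21,20,cv); (22,3,cv); (22,18,cv); (22,19,cv); (23,5,cv); (23,19,cv); (23,20,cv); (24,18,cv); (24,19,cv); (24,20,cv)


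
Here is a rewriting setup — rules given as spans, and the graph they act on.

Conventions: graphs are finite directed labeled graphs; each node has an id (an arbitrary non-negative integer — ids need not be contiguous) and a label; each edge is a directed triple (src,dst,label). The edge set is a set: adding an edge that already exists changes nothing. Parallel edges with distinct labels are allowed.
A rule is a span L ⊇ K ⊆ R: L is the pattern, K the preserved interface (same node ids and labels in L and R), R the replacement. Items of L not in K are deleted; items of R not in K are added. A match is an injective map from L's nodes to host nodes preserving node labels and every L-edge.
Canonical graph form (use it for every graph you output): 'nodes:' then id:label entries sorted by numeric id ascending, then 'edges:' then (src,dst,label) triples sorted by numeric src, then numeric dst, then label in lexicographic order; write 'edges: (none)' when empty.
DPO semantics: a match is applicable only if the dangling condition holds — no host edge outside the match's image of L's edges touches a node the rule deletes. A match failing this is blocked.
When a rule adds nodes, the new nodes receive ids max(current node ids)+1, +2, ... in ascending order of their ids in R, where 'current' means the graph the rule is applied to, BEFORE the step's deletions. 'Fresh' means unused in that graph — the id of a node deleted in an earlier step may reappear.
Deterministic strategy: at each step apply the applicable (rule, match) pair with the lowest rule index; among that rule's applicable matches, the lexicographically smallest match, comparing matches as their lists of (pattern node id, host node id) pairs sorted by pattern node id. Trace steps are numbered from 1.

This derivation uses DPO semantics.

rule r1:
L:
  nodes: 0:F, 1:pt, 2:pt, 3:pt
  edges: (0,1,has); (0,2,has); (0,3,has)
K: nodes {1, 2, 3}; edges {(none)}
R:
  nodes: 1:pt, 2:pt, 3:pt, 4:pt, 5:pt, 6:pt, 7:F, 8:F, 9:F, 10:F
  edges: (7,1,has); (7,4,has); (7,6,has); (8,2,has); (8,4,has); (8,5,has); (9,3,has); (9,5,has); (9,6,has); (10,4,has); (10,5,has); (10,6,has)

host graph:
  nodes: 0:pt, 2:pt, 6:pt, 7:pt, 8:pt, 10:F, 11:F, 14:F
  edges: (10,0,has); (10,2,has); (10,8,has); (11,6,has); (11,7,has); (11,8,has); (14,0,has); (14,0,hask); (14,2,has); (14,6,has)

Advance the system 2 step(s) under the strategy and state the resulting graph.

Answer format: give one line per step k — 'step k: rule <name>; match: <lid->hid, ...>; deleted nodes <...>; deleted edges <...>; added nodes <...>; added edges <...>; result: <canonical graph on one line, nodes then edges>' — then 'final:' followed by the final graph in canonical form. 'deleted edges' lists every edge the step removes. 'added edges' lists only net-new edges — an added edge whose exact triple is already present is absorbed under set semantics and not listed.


step 1: rule r1; match: 0->10, 1->0, 2->2, 3->8; deleted nodes 10; deleted edges (10,0,has); (10,2,has); (10,8,has); added nodes 15, 16, 17, 18, 19, 20, 21; added edges (18,0,has); (18,15,has); (18,17,has); (19,2,has); (19,15,has); (19,16,has); (20,8,has); (20,16,has); (20,17,has); (21,15,has); (21,16,has); (21,17,has); result: nodes: 0:pt, 2:pt, 6:pt, 7:pt, 8:pt, 11:F, 14:F, 15:pt, 16:pt, 17:pt, 18:F, 19:F, 20:F, 21:F edges: (11,6,has); (11,7,has); (11,8,has); (14,0,has); (14,0,hask); (14,2,has); (14,6,has); (18,0,has); (18,15,has); (18,17,has); (19,2,has); (19,15,has); (19,16,has); (20,8,has); (20,16,has); (20,17,has); (21,15,has); (21,16,has); (21,17,has)
step 2: rule r1; match: 0->11, 1->6, 2->7, 3->8; deleted nodes 11; deleted edges (11,6,has); (11,7,has); (11,8,has); added nodes 22, 23, 24, 25, 26, 27, 28; added edges (25,6,has); (25,22,has); (25,24,has); (26,7,has); (26,22,has); (26,23,has); (27,8,has); (27,23,has); (27,24,has); (28,22,has); (28,23,has); (28,24,has); result: nodes: 0:pt, 2:pt, 6:pt, 7:pt, 8:pt, 14:F, 15:pt, 16:pt, 17:pt, 18:F, 19:F, 20:F, 21:F, 22:pt, 23:pt, 24:pt, 25:F, 26:F, 27:F, 28:F edges: (14,0,has); (14,0,hask); (14,2,has); (14,6,has); (18,0,has); (18,15,has); (18,17,has); (19,2,has); (19,15,has); (19,16,has); (20,8,has); (20,16,has); (20,17,has); (21,15,has); (21,16,has); (21,17,has); (25,6,has); (25,22,has); (25,24,has); (26,7,has); (26,22,has); (26,23,has); (27,8,has); (27,23,has); (27,24,has); (28,22,has); (28,23,has); (28,24,has)
final:
nodes: 0:pt, 2:pt, 6:pt, 7:pt, 8:pt, 14:F, 15:pt, 16:pt, 17:pt, 18:F, 19:F, 20:F, 21:F, 22:pt, 23:pt, 24:pt, 25:F, 26:F, 27:F, 28:F
edges: (14,0,has); (14,0,hask); (14,2,has); (14,6,has); (18,0,has); (18,15,has); (18,17,has); (19,2,has); (19,15,has); (19,16,has); (20,8,has); (20,16,has); (20,17,has); (21,15,has); (21,16,has); (21,17,has); (25,6,has); (25,22,has); (25,24,has); (26,7,has); (26,22,has); (26,23,has); (27,8,has); (27,23,has); (27,24,has); (28,22,has); (28,23,has); (28,24,has)


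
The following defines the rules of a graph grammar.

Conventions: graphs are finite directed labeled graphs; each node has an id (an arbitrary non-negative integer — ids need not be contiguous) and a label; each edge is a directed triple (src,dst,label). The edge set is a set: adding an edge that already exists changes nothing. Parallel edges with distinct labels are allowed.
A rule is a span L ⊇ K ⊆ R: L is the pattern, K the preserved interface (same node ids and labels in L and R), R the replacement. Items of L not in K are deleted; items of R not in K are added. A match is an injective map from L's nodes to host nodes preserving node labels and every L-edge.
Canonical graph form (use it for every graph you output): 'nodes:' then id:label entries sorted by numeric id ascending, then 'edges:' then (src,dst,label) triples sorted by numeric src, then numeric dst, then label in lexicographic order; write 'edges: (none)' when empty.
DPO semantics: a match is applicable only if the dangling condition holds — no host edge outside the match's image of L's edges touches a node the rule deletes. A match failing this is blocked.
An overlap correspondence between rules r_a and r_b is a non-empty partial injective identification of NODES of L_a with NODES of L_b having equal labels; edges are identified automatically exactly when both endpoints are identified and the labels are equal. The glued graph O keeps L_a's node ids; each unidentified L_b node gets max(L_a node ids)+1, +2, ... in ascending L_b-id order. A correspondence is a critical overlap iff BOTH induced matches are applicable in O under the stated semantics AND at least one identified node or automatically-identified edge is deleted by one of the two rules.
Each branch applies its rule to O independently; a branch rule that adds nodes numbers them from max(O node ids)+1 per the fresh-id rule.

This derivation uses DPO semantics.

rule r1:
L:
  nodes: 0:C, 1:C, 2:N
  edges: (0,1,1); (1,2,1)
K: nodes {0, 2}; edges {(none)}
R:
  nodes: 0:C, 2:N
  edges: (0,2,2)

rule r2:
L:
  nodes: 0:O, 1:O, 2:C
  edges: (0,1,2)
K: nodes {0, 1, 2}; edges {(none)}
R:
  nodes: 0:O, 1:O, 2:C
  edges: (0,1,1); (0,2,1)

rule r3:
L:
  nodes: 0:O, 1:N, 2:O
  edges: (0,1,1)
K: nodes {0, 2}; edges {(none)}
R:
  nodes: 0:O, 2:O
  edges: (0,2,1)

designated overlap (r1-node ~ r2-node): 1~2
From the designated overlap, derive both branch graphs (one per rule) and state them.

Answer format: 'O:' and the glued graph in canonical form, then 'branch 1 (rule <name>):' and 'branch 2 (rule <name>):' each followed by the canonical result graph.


O:
nodes: 0:C, 1:C, 2:N, 3:O, 4:O
edges: (0,1,1); (1,2,1); (3,4,2)
branch 1 (rule r1):
nodes: 0:C, 2:N, 3:O, 4:O
edges: (0,2,2); (3,4,2)
branch 2 (rule r2):
nodes: 0:C, 1:C, 2:N, 3:O, 4:O
edges: (0,1,1); (1,2,1); (3,1,1); (3,4,1)


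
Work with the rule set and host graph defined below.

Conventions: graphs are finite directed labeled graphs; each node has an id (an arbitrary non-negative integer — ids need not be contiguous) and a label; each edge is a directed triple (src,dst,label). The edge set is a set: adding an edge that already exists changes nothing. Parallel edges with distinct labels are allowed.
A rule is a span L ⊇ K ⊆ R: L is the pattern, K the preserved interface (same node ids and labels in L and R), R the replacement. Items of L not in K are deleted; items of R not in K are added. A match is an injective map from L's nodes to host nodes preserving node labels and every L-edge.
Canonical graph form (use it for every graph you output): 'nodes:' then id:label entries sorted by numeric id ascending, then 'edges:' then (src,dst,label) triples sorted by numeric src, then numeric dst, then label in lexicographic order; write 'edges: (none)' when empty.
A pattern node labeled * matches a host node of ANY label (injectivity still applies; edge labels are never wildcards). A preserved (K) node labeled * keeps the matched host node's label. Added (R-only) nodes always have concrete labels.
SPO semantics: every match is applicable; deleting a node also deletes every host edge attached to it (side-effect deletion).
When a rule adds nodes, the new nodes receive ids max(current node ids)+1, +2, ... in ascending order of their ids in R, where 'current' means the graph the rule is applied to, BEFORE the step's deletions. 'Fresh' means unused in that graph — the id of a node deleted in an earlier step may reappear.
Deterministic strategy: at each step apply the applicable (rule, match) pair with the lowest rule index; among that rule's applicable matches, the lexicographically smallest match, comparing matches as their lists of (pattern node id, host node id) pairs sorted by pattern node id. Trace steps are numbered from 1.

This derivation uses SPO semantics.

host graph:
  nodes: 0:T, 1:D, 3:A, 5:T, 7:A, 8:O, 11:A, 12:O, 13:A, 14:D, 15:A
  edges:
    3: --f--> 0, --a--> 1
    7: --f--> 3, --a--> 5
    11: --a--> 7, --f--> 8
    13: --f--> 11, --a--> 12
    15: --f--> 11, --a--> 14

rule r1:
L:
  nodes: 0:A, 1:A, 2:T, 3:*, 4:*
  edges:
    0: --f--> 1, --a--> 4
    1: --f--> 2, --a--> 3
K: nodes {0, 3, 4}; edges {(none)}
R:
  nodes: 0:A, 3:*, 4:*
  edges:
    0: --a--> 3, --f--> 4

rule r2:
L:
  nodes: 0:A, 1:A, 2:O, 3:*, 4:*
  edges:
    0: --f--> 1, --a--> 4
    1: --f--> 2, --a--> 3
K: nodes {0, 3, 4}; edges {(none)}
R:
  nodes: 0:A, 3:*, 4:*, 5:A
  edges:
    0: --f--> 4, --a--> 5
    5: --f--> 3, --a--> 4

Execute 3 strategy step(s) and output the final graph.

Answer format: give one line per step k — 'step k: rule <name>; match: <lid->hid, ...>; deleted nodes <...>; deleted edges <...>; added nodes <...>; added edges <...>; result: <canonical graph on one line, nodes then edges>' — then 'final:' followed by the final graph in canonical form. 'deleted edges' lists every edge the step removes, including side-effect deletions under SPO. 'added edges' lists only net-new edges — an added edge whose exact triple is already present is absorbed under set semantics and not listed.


step 1: rule r1; match: 0->7, 1->3, 2->0, 3->1, 4->5; deleted nodes 0, 3; deleted edges (3,0,f); (3,1,a); (7,3,f); (7,5,a); added nodes (none); added edges (7,1,a); (7,5,f); result: nodes: 1:D, 5:T, 7:A, 8:O, 11:A, 12:O, 13:A, 14:D, 15:A edges: (7,1,a); (7,5,f); (11,7,a); (11,8,f); (13,11,f); (13,12,a); (15,11,f); (15,14,a)
step 2: rule r2; match: 0->13, 1->11, 2->8, 3->7, 4->12; deleted nodes 8, 11; deleted edges (11,7,a); (11,8,f); (13,11,f); (13,12,a); (15,11,f); added nodes 16; added edges (13,12,f); (13,16,a); (16,7,f); (16,12,a); result: nodes: 1:D, 5:T, 7:A, 12:O, 13:A, 14:D, 15:A, 16:A edges: (7,1,a); (7,5,f); (13,12,f); (13,16,a); (15,14,a); (16,7,f); (16,12,a)
step 3: rule r1; match: 0->16, 1->7, 2->5, 3->1, 4->12; deleted nodes 5, 7; deleted edges (7,1,a); (7,5,f); (16,7,f); (16,12,a); added nodes (none); added edges (16,1,a); (16,12,f); result: nodes: 1:D, 12:O, 13:A, 14:D, 15:A, 16:A edges: (13,12,f); (13,16,a); (15,14,a); (16,1,a); (16,12,f)
final:
nodes: 1:D, 12:O, 13:A, 14:D, 15:A, 16:A
edges: (13,12,f); (13,16,a); (15,14,a); (16,1,a); (16,12,f)


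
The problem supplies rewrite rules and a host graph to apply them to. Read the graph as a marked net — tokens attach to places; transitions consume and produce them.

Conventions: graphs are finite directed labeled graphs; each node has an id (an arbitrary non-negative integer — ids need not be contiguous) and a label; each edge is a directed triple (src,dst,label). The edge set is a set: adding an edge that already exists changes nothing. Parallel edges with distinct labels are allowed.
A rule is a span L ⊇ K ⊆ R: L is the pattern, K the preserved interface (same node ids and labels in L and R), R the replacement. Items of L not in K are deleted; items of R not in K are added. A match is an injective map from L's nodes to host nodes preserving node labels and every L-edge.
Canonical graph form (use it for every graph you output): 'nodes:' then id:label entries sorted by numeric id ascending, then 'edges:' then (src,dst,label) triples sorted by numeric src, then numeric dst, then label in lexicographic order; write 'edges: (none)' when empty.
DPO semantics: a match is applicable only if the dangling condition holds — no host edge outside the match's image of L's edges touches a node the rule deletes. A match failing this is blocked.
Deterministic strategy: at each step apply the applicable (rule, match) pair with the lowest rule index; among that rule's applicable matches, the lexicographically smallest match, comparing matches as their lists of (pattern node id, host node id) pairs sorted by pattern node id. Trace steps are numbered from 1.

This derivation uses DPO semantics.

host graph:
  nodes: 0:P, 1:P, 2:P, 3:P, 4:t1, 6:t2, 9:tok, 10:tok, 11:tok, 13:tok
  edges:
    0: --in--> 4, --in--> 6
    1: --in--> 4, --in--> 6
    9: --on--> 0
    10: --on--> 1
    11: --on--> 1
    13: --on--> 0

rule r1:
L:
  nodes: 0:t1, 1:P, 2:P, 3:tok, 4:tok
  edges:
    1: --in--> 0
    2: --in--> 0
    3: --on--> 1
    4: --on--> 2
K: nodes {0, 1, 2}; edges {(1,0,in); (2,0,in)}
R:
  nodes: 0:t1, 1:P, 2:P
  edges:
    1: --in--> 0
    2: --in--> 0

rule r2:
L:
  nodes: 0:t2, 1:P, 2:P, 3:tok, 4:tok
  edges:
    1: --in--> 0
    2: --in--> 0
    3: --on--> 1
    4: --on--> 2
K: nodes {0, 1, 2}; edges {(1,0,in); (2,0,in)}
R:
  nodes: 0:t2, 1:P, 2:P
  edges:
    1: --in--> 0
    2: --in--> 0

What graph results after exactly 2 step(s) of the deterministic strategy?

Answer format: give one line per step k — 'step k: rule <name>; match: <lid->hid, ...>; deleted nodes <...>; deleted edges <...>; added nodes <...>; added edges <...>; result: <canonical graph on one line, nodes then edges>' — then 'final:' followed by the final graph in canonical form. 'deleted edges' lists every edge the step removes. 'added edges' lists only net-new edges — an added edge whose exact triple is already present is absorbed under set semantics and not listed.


step 1: rule r1; match: 0->4, 1->0, 2->1, 3->9, 4->10; deleted nodes 9, 10; deleted edges (9,0,on); (10,1,on); added nodes (none); added edges (none); result: nodes: 0:P, 1:P, 2:P, 3:P, 4:t1, 6:t2, 11:tok, 13:tok edges: (0,4,in); (0,6,in); (1,4,in); (1,6,in); (11,1,on); (13,0,on)
step 2: rule r1; match: 0->4, 1->0, 2->1, 3->13, 4->11; deleted nodes 11, 13; deleted edges (11,1,on); (13,0,on); added nodes (none); added edges (none); result: nodes: 0:P, 1:P, 2:P, 3:P, 4:t1, 6:t2 edges: (0,4,in); (0,6,in); (1,4,in); (1,6,in)
final:
nodes: 0:P, 1:P, 2:P, 3:P, 4:t1, 6:t2
edges: (0,4,in); (0,6,in); (1,4,in); (1,6,in)


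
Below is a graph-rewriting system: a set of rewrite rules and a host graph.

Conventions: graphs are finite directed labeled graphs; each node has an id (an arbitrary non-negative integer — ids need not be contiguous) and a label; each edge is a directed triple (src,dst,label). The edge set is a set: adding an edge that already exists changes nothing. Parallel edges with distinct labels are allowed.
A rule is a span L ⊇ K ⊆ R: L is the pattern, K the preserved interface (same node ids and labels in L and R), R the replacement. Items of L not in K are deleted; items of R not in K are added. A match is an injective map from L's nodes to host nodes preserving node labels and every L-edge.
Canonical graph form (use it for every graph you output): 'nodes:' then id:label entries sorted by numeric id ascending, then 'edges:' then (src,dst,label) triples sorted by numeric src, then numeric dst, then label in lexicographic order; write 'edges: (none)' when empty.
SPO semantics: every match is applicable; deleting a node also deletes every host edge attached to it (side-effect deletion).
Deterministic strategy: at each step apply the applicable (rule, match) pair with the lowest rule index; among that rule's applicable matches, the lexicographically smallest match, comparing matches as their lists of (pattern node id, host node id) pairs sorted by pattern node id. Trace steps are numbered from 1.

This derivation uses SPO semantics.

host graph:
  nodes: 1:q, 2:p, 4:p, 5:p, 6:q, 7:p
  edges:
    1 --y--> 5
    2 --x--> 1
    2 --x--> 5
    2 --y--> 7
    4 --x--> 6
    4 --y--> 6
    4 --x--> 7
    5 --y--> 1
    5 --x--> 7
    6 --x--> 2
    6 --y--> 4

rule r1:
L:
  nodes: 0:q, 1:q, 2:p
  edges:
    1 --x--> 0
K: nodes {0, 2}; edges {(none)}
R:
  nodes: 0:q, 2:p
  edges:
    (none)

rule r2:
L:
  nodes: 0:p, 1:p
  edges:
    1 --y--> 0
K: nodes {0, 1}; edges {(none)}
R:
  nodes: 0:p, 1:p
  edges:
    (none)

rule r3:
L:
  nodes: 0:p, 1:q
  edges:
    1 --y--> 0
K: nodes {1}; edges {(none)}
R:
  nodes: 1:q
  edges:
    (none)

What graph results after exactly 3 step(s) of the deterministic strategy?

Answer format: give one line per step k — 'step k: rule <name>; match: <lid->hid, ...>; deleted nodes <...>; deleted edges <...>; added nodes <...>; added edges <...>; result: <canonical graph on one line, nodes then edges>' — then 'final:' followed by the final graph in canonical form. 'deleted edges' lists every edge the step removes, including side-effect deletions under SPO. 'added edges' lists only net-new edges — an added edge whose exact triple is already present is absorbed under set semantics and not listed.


step 1: rule r2; match: 0->7, 1->2; deleted nodes (none); deleted edges (2,7,y); added nodes (none); added edges (none); result: nodes: 1:q, 2:p, 4:p, 5:p, 6:q, 7:p edges: (1,5,y); (2,1,x); (2,5,x); (4,6,x); (4,6,y); (4,7,x); (5,1,y); (5,7,x); (6,2,x); (6,4,y)
step 2: rule r3; match: 0->4, 1->6; deleted nodes 4; deleted edges (4,6,x); (4,6,y); (4,7,x); (6,4,y); added nodes (none); added edges (none); result: nodes: 1:q, 2:p, 5:p, 6:q, 7:p edges: (1,5,y); (2,1,x); (2,5,x); (5,1,y); (5,7,x); (6,2,x)
step 3: rule r3; match: 0->5, 1->1; deleted nodes 5; deleted edges (1,5,y); (2,5,x); (5,1,y); (5,7,x); added nodes (none); added edges (none); result: nodes: 1:q, 2:p, 6:q, 7:p edges: (2,1,x); (6,2,x)
final:
nodes: 1:q, 2:p, 6:q, 7:p
edges: (2,1,x); (6,2,x)


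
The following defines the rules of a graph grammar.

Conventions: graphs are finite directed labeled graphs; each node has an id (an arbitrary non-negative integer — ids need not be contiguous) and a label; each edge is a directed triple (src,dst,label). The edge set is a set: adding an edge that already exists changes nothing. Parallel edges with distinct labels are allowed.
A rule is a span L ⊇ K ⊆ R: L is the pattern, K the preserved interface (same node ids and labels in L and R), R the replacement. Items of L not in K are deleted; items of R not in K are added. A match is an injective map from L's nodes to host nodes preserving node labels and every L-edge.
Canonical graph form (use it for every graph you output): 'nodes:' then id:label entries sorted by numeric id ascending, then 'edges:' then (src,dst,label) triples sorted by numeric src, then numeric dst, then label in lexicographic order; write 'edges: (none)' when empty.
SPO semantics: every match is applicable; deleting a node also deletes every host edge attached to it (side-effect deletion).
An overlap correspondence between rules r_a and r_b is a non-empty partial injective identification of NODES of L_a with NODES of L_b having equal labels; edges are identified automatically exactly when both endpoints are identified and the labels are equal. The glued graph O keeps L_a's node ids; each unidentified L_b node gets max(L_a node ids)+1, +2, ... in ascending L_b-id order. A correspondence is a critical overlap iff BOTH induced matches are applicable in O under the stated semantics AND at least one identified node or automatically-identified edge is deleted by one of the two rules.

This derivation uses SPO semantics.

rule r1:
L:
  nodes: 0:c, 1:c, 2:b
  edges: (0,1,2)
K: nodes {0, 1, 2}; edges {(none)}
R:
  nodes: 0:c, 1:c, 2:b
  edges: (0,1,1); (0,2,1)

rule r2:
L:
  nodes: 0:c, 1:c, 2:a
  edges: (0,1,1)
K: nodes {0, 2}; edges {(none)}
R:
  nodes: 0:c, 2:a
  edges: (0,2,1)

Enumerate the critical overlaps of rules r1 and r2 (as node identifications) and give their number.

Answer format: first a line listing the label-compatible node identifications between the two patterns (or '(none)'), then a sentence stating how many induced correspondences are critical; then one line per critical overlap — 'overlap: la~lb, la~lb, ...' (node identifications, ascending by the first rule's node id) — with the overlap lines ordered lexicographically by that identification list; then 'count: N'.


label-compatible node identifications between L(r1) and L(r2): 0~0, 0~1, 1~0, 1~1
4 of the induced correspondences are critical overlaps of r1 and r2.
overlap: 0~0, 1~1
overlap: 0~1
overlap: 0~1, 1~0
overlap: 1~1
count: 4


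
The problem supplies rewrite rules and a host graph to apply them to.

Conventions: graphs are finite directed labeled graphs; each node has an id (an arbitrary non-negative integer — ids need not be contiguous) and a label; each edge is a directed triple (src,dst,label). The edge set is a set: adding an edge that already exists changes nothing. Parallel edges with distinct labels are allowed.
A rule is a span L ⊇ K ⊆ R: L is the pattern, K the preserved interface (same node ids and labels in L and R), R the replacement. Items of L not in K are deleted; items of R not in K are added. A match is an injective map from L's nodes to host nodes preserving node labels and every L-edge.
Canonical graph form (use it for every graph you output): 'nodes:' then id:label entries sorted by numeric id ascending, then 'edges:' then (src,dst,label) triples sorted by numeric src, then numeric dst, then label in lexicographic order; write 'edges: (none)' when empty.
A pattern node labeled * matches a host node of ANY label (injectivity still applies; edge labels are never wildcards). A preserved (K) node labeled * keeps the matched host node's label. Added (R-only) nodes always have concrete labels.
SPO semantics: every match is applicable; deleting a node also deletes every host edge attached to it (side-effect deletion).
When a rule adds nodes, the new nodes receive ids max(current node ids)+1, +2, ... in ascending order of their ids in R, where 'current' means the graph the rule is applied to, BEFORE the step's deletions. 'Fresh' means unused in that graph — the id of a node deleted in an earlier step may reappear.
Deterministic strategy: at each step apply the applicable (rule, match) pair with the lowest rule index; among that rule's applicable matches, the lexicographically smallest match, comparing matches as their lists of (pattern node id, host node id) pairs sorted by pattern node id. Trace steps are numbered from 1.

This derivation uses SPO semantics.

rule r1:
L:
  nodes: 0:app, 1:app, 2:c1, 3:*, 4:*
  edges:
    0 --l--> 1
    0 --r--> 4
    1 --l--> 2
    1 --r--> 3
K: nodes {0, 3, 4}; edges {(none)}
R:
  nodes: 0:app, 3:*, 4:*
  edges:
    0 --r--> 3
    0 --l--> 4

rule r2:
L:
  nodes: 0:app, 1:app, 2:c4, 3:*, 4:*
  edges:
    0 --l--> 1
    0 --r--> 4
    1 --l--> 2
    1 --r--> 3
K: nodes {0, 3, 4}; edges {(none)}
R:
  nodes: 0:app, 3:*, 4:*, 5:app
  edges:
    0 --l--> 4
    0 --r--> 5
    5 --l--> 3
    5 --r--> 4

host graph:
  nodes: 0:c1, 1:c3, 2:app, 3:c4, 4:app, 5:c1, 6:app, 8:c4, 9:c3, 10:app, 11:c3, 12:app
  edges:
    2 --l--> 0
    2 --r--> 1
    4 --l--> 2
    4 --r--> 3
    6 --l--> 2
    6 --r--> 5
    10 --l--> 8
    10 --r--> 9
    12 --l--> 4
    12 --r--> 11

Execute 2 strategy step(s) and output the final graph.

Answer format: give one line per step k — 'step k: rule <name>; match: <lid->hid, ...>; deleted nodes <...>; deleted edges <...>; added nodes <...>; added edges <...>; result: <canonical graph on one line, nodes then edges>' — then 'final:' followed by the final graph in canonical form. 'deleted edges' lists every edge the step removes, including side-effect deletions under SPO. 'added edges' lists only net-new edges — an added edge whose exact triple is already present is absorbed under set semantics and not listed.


step 1: rule r1; match: 0->4, 1->2, 2->0, 3->1, 4->3; deleted nodes 0, 2; deleted edges (2,0,l); (2,1,r); (4,2,l); (4,3,r); (6,2,l); added nodes (none); added edges (4,1,r); (4,3,l); result: nodes: 1:c3, 3:c4, 4:app, 5:c1, 6:app, 8:c4, 9:c3, 10:app, 11:c3, 12:app edges: (4,1,r); (4,3,l); (6,5,r); (10,8,l); (10,9,r); (12,4,l); (12,11,r)
step 2: rule r2; match: 0->12, 1->4, 2->3, 3->1, 4->11; deleted nodes 3, 4; deleted edges (4,1,r); (4,3,l); (12,4,l); (12,11,r); added nodes 13; added edges (12,11,l); (12,13,r); (13,1,l); (13,11,r); result: nodes: 1:c3, 5:c1, 6:app, 8:c4, 9:c3, 10:app, 11:c3, 12:app, 13:app edges: (6,5,r); (10,8,l); (10,9,r); (12,11,l); (12,13,r); (13,1,l); (13,11,r)
final:
nodes: 1:c3, 5:c1, 6:app, 8:c4, 9:c3, 10:app, 11:c3, 12:app, 13:app
edges: (6,5,r); (10,8,l); (10,9,r); (12,11,l); (12,13,r); (13,1,l); (13,11,r)


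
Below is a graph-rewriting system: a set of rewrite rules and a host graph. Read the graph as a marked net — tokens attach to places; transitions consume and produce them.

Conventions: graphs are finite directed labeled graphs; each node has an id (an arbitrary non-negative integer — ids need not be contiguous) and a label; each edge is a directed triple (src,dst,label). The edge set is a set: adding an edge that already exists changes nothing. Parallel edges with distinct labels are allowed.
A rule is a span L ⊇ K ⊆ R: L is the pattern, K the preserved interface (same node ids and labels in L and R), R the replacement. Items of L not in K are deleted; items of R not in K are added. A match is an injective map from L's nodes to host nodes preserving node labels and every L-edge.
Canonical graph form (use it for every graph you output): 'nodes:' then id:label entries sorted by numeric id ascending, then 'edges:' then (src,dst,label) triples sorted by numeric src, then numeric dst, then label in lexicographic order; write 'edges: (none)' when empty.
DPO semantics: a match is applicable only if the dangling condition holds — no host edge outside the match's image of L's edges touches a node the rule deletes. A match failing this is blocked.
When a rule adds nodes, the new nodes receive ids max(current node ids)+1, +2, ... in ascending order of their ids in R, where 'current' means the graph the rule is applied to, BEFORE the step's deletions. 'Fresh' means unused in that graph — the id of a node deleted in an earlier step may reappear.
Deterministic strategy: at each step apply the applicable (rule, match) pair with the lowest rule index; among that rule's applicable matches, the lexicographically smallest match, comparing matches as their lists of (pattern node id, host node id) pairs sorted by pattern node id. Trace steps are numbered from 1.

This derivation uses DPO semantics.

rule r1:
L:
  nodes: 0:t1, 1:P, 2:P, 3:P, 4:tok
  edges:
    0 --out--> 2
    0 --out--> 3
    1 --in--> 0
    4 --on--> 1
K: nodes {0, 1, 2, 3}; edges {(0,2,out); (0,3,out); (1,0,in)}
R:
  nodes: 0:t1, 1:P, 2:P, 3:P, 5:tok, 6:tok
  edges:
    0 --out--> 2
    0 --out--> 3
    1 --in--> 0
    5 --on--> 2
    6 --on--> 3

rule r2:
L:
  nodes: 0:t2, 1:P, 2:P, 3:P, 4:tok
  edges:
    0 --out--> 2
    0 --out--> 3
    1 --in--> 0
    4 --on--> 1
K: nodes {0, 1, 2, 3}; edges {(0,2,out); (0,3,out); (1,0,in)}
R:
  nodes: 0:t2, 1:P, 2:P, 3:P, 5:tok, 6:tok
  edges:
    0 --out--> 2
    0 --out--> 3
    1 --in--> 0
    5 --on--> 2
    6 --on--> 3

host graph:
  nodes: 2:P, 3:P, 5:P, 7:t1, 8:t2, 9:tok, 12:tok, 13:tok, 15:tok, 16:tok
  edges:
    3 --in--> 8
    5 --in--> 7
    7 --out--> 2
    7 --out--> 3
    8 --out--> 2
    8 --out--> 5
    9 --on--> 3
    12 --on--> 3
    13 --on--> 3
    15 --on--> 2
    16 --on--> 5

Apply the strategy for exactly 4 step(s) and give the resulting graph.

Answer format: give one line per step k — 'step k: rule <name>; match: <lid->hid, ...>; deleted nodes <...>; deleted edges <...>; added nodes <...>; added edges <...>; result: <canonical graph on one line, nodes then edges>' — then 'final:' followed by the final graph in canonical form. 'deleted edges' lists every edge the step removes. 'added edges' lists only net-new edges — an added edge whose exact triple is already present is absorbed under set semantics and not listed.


step 1: rule r1; match: 0->7, 1->5, 2->2, 3->3, 4->16; deleted nodes 16; deleted edges (16,5,on); added nodes 17, 18; added edges (17,2,on); (18,3,on); result: nodes: 2:P, 3:P, 5:P, 7:t1, 8:t2, 9:tok, 12:tok, 13:tok, 15:tok, 17:tok, 18:tok edges: (3,8,in); (5,7,in); (7,2,out); (7,3,out); (8,2,out); (8,5,out); (9,3,on); (12,3,on); (13,3,on); (15,2,on); (17,2,on); (18,3,on)
step 2: rule r2; match: 0->8, 1->3, 2->2, 3->5, 4->9; deleted nodes 9; deleted edges (9,3,on); added nodes 19, 20; added edges (19,2,on); (20,5,on); result: nodes: 2:P, 3:P, 5:P, 7:t1, 8:t2, 12:tok, 13:tok, 15:tok, 17:tok, 18:tok, 19:tok, 20:tok edges: (3,8,in); (5,7,in); (7,2,out); (7,3,out); (8,2,out); (8,5,out); (12,3,on); (13,3,on); (15,2,on); (17,2,on); (18,3,on); (19,2,on); (20,5,on)
step 3: rule r1; match: 0->7, 1->5, 2->2, 3->3, 4->20; deleted nodes 20; deleted edges (20,5,on); added nodes 21, 22; added edges (21,2,on); (22,3,on); result: nodes: 2:P, 3:P, 5:P, 7:t1, 8:t2, 12:tok, 13:tok, 15:tok, 17:tok, 18:tok, 19:tok, 21:tok, 22:tok edges: (3,8,in); (5,7,in); (7,2,out); (7,3,out); (8,2,out); (8,5,out); (12,3,on); (13,3,on); (15,2,on); (17,2,on); (18,3,on); (19,2,on); (21,2,on); (22,3,on)
step 4: rule r2; match: 0->8, 1->3, 2->2, 3->5, 4->12; deleted nodes 12; deleted edges (12,3,on); added nodes 23, 24; added edges (23,2,on); (24,5,on); result: nodes: 2:P, 3:P, 5:P, 7:t1, 8:t2, 13:tok, 15:tok, 17:tok, 18:tok, 19:tok, 21:tok, 22:tok, 23:tok, 24:tok edges: (3,8,in); (5,7,in); (7,2,out); (7,3,out); (8,2,out); (8,5,out); (13,3,on); (15,2,on); (17,2,on); (18,3,on); (19,2,on); (21,2,on); (22,3,on); (23,2,on); (24,5,on)
final:
nodes: 2:P, 3:P, 5:P, 7:t1, 8:t2, 13:tok, 15:tok, 17:tok, 18:tok, 19:tok, 21:tok, 22:tok, 23:tok, 24:tok
edges: (3,8,in); (5,7,in); (7,2,out); (7,3,out); (8,2,out); (8,5,out); (13,3,on); (15,2,on); (17,2,on); (18,3,on); (19,2,on); (21,2,on); (22,3,on); (23,2,on); (24,5,on)
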